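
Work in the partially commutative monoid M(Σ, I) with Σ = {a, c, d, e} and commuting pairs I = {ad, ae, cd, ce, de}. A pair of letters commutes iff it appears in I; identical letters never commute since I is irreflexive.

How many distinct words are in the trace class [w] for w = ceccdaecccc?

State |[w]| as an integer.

495

0(c) covers ∅
1(e) covers ∅
2(c) covers 0:c
3(c) covers 2:c
4(d) covers ∅
5(a) covers 3:c
6(e) covers 1:e
7(c) covers 5:a
8(c) covers 7:c
9(c) covers 8:c
10(c) covers 9:c
floor of heap: 0:c, 1:e, 4:d
completions by unplaced set U, small U first (add the entries for U minus each lowest piece of U):
  |U|=1: {4}:1  {6}:1  {10}:1
  |U|=2: {1,6}:1  {4,6}:2  {4,10}:2  {6,10}:2  {9,10}:1
  |U|=3: {1,4,6}:3  {1,6,10}:3  {4,6,10}:6  {4,9,10}:3  {6,9,10}:3  {8,9,10}:1
  |U|=4: {1,4,6,10}:12  {1,6,9,10}:6  {4,6,9,10}:12  {4,8,9,10}:4  {6,8,9,10}:4  {7,8,9,10}:1
  |U|=5: {1,4,6,9,10}:30  {1,6,8,9,10}:10  {4,6,8,9,10}:20  {4,7,8,9,10}:5  {5,7,8,9,10}:1  {6,7,8,9,10}:5
  |U|=6: {1,4,6,8,9,10}:60  {1,6,7,8,9,10}:15  {3,5,7,8,9,10}:1  {4,5,7,8,9,10}:6  {4,6,7,8,9,10}:30  {5,6,7,8,9,10}:6
  |U|=7: {1,4,6,7,8,9,10}:105  {1,5,6,7,8,9,10}:21  {2,3,5,7,8,9,10}:1  {3,4,5,7,8,9,10}:7  {3,5,6,7,8,9,10}:7  {4,5,6,7,8,9,10}:42
  |U|=8: {0,2,3,5,7,8,9,10}:1  {1,3,5,6,7,8,9,10}:28  {1,4,5,6,7,8,9,10}:168  {2,3,4,5,7,8,9,10}:8  {2,3,5,6,7,8,9,10}:8  {3,4,5,6,7,8,9,10}:56
  |U|=9: {0,2,3,4,5,7,8,9,10}:9  {0,2,3,5,6,7,8,9,10}:9  {1,2,3,5,6,7,8,9,10}:36  {1,3,4,5,6,7,8,9,10}:252  {2,3,4,5,6,7,8,9,10}:72
  start at 0(c): 360
  start at 1(e): 90
  start at 4(d): 45
sum over floor = 495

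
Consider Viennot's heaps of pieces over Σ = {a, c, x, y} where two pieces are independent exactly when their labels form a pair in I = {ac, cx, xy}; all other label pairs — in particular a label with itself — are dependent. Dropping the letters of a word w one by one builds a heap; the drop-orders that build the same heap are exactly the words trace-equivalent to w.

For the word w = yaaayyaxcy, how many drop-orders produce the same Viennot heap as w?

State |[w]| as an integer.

0(y) covers ∅
1(a) covers 0:y
2(a) covers 1:a
3(a) covers 2:a
4(y) covers 3:a
5(y) covers 4:y
6(a) covers 5:y
7(x) covers 6:a
8(c) covers 5:y
9(y) covers 6:a, 8:c
floor of heap: 0:y
completions by unplaced set U, small U first (add the entries for U minus each lowest piece of U):
  |U|=1: {7}:1  {9}:1
  |U|=2: {7,9}:2  {8,9}:1
  |U|=3: {6,7,9}:2  {7,8,9}:3
  |U|=4: {6,7,8,9}:5
  |U|=5: {5,6,7,8,9}:5
  |U|=6: {4,5,6,7,8,9}:5
  |U|=7: {3,4,5,6,7,8,9}:5
  |U|=8: {2,3,4,5,6,7,8,9}:5
  start at 0(y): 5

5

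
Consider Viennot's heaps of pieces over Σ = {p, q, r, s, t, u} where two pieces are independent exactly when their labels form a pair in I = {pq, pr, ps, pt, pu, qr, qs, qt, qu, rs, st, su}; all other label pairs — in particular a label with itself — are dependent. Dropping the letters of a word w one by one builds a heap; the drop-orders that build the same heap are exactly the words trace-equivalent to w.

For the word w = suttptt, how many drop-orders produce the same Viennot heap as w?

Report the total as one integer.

piece 0:s — minimal
piece 1:u — minimal
piece 2:t rests on {1:u}
piece 3:t rests on {2:t}
piece 4:p — minimal
piece 5:t rests on {3:t}
piece 6:t rests on {5:t}
minimal pieces: {0:s, 1:u, 4:p}
ways to finish when only these pieces remain (= sum over removing one remaining piece with nothing left below it):
  1 left: {0}→1  {4}→1  {6}→1
  2 left: {0,4}→2  {0,6}→2  {4,6}→2  {5,6}→1
  3 left: {0,4,6}→6  {0,5,6}→3  {3,5,6}→1  {4,5,6}→3
  4 left: {0,3,5,6}→4  {0,4,5,6}→12  {2,3,5,6}→1  {3,4,5,6}→4
  5 left: {0,2,3,5,6}→5  {0,3,4,5,6}→20  {1,2,3,5,6}→1  {2,3,4,5,6}→5
  placing 0:s first → 6 extensions
  placing 1:u first → 30 extensions
  placing 4:p first → 6 extensions
total linear extensions = 42

42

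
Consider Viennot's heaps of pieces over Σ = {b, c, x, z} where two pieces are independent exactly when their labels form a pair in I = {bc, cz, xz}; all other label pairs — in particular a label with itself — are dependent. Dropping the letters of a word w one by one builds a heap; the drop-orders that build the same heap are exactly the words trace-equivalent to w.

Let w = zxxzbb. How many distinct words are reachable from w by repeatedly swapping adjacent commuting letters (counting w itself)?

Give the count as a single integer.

0(z) covers ∅
1(x) covers ∅
2(x) covers 1:x
3(z) covers 0:z
4(b) covers 2:x, 3:z
5(b) covers 4:b
floor of heap: 0:z, 1:x
completions by unplaced set U, small U first (add the entries for U minus each lowest piece of U):
  |U|=1: {5}:1
  |U|=2: {4,5}:1
  |U|=3: {2,4,5}:1  {3,4,5}:1
  |U|=4: {0,3,4,5}:1  {1,2,4,5}:1  {2,3,4,5}:2
  start at 0(z): 3
  start at 1(x): 3
sum over floor = 6

6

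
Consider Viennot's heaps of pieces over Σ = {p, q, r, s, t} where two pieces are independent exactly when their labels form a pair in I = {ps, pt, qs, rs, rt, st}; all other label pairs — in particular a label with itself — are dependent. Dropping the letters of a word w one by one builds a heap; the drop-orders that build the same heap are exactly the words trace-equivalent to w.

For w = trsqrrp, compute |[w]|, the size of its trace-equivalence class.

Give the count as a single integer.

piece 0:t — minimal
piece 1:r — minimal
piece 2:s — minimal
piece 3:q rests on {0:t, 1:r}
piece 4:r rests on {3:q}
piece 5:r rests on {4:r}
piece 6:p rests on {5:r}
minimal pieces: {0:t, 1:r, 2:s}
ways to finish when only these pieces remain (= sum over removing one remaining piece with nothing left below it):
  1 left: {2}→1  {6}→1
  2 left: {2,6}→2  {5,6}→1
  3 left: {2,5,6}→3  {4,5,6}→1
  4 left: {2,4,5,6}→4  {3,4,5,6}→1
  5 left: {0,3,4,5,6}→1  {1,3,4,5,6}→1  {2,3,4,5,6}→5
  placing 0:t first → 6 extensions
  placing 1:r first → 6 extensions
  placing 2:s first → 2 extensions
total linear extensions = 14

14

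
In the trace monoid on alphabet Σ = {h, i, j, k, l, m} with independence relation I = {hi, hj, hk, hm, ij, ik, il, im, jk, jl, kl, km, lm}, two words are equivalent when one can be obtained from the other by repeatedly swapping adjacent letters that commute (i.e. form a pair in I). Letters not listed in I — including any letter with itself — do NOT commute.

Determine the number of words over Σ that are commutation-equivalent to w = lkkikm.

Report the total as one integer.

120

0(l) covers ∅
1(k) covers ∅
2(k) covers 1:k
3(i) covers ∅
4(k) covers 2:k
5(m) covers ∅
floor of heap: 0:l, 1:k, 3:i, 5:m
completions by unplaced set U, small U first (add the entries for U minus each lowest piece of U):
  |U|=1: {0}:1  {3}:1  {4}:1  {5}:1
  |U|=2: {0,3}:2  {0,4}:2  {0,5}:2  {2,4}:1  {3,4}:2  {3,5}:2  {4,5}:2
  |U|=3: {0,2,4}:3  {0,3,4}:6  {0,3,5}:6  {0,4,5}:6  {1,2,4}:1  {2,3,4}:3  {2,4,5}:3  {3,4,5}:6
  |U|=4: {0,1,2,4}:4  {0,2,3,4}:12  {0,2,4,5}:12  {0,3,4,5}:24  {1,2,3,4}:4  {1,2,4,5}:4  {2,3,4,5}:12
  start at 0(l): 20
  start at 1(k): 60
  start at 3(i): 20
  start at 5(m): 20
sum over floor = 120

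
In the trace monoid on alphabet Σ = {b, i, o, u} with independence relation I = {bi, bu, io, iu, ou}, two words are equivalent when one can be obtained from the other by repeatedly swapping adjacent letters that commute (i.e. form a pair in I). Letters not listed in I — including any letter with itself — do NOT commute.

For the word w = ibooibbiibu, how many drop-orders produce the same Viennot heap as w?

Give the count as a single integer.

2310

#0=i has no predecessor
#1=b has no predecessor
#2=o depends on [1:b]
#3=o depends on [2:o]
#4=i depends on [0:i]
#5=b depends on [3:o]
#6=b depends on [5:b]
#7=i depends on [4:i]
#8=i depends on [7:i]
#9=b depends on [6:b]
#10=u has no predecessor
sources: [0:i, 1:b, 10:u]
N(rest) = Σ N(rest − s) over sources s of rest; N(one piece) = 1:
  size 1 → [8]=1  [9]=1  [10]=1
  size 2 → [6,9]=1  [7,8]=1  [8,9]=2  [8,10]=2  [9,10]=2
  size 3 → [4,7,8]=1  [5,6,9]=1  [6,8,9]=3  [6,9,10]=3  [7,8,9]=3  [7,8,10]=3  [8,9,10]=6
  size 4 → [0,4,7,8]=1  [3,5,6,9]=1  [4,7,8,9]=4  [4,7,8,10]=4  [5,6,8,9]=4  [5,6,9,10]=4  [6,7,8,9]=6  [6,8,9,10]=12  [7,8,9,10]=12
  size 5 → [0,4,7,8,9]=5  [0,4,7,8,10]=5  [2,3,5,6,9]=1  [3,5,6,8,9]=5  [3,5,6,9,10]=5  [4,6,7,8,9]=10  [4,7,8,9,10]=20  [5,6,7,8,9]=10  [5,6,8,9,10]=20  [6,7,8,9,10]=30
  size 6 → [0,4,6,7,8,9]=15  [0,4,7,8,9,10]=30  [1,2,3,5,6,9]=1  [2,3,5,6,8,9]=6  [2,3,5,6,9,10]=6  [3,5,6,7,8,9]=15  [3,5,6,8,9,10]=30  [4,5,6,7,8,9]=20  [4,6,7,8,9,10]=60  [5,6,7,8,9,10]=60
  size 7 → [0,4,5,6,7,8,9]=35  [0,4,6,7,8,9,10]=105  [1,2,3,5,6,8,9]=7  [1,2,3,5,6,9,10]=7  [2,3,5,6,7,8,9]=21  [2,3,5,6,8,9,10]=42  [3,4,5,6,7,8,9]=35  [3,5,6,7,8,9,10]=105  [4,5,6,7,8,9,10]=140
  size 8 → [0,3,4,5,6,7,8,9]=70  [0,4,5,6,7,8,9,10]=280  [1,2,3,5,6,7,8,9]=28  [1,2,3,5,6,8,9,10]=56  [2,3,4,5,6,7,8,9]=56  [2,3,5,6,7,8,9,10]=168  [3,4,5,6,7,8,9,10]=280
  size 9 → [0,2,3,4,5,6,7,8,9]=126  [0,3,4,5,6,7,8,9,10]=630  [1,2,3,4,5,6,7,8,9]=84  [1,2,3,5,6,7,8,9,10]=252  [2,3,4,5,6,7,8,9,10]=504
  first=0(i) contributes 840
  first=1(b) contributes 1260
  first=10(u) contributes 210
|[w]| = 2310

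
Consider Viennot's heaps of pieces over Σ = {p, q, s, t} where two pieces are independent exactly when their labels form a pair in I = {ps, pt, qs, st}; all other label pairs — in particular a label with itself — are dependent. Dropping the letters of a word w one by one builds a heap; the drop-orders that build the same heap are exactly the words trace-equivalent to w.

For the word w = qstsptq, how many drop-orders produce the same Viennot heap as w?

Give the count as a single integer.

piece 0:q — minimal
piece 1:s — minimal
piece 2:t rests on {0:q}
piece 3:s rests on {1:s}
piece 4:p rests on {0:q}
piece 5:t rests on {2:t}
piece 6:q rests on {4:p, 5:t}
minimal pieces: {0:q, 1:s}
ways to finish when only these pieces remain (= sum over removing one remaining piece with nothing left below it):
  1 left: {3}→1  {6}→1
  2 left: {1,3}→1  {3,6}→2  {4,6}→1  {5,6}→1
  3 left: {1,3,6}→3  {2,5,6}→1  {3,4,6}→3  {3,5,6}→3  {4,5,6}→2
  4 left: {1,3,4,6}→6  {1,3,5,6}→6  {2,3,5,6}→4  {2,4,5,6}→3  {3,4,5,6}→8
  5 left: {0,2,4,5,6}→3  {1,2,3,5,6}→10  {1,3,4,5,6}→20  {2,3,4,5,6}→15
  placing 0:q first → 45 extensions
  placing 1:s first → 18 extensions
total linear extensions = 63

63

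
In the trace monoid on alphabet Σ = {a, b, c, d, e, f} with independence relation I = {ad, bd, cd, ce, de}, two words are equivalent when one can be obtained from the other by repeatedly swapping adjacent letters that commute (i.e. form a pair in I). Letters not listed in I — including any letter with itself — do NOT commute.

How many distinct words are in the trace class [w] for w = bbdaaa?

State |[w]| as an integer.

6

#0=b has no predecessor
#1=b depends on [0:b]
#2=d has no predecessor
#3=a depends on [1:b]
#4=a depends on [3:a]
#5=a depends on [4:a]
sources: [0:b, 2:d]
N(rest) = Σ N(rest − s) over sources s of rest; N(one piece) = 1:
  size 1 → [2]=1  [5]=1
  size 2 → [2,5]=2  [4,5]=1
  size 3 → [2,4,5]=3  [3,4,5]=1
  size 4 → [1,3,4,5]=1  [2,3,4,5]=4
  first=0(b) contributes 5
  first=2(d) contributes 1
|[w]| = 6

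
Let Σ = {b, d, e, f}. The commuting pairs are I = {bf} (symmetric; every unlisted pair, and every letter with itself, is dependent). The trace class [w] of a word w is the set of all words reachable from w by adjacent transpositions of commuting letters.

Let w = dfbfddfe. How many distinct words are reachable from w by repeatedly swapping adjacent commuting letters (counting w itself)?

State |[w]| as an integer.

3

piece 0:d — minimal
piece 1:f rests on {0:d}
piece 2:b rests on {0:d}
piece 3:f rests on {1:f}
piece 4:d rests on {2:b, 3:f}
piece 5:d rests on {4:d}
piece 6:f rests on {5:d}
piece 7:e rests on {6:f}
minimal pieces: {0:d}
ways to finish when only these pieces remain (= sum over removing one remaining piece with nothing left below it):
  1 left: {7}→1
  2 left: {6,7}→1
  3 left: {5,6,7}→1
  4 left: {4,5,6,7}→1
  5 left: {2,4,5,6,7}→1  {3,4,5,6,7}→1
  6 left: {1,3,4,5,6,7}→1  {2,3,4,5,6,7}→2
  placing 0:d first → 3 extensions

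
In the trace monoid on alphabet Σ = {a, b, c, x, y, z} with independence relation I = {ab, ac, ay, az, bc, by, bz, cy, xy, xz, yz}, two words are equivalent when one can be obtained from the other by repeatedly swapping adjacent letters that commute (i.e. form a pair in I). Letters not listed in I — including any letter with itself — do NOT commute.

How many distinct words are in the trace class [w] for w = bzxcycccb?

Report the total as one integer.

144

0(b) covers ∅
1(z) covers ∅
2(x) covers 0:b
3(c) covers 1:z, 2:x
4(y) covers ∅
5(c) covers 3:c
6(c) covers 5:c
7(c) covers 6:c
8(b) covers 2:x
floor of heap: 0:b, 1:z, 4:y
completions by unplaced set U, small U first (add the entries for U minus each lowest piece of U):
  |U|=1: {4}:1  {7}:1  {8}:1
  |U|=2: {4,7}:2  {4,8}:2  {6,7}:1  {7,8}:2
  |U|=3: {4,6,7}:3  {4,7,8}:6  {5,6,7}:1  {6,7,8}:3
  |U|=4: {3,5,6,7}:1  {4,5,6,7}:4  {4,6,7,8}:12  {5,6,7,8}:4
  |U|=5: {1,3,5,6,7}:1  {3,4,5,6,7}:5  {3,5,6,7,8}:5  {4,5,6,7,8}:20
  |U|=6: {1,3,4,5,6,7}:6  {1,3,5,6,7,8}:6  {2,3,5,6,7,8}:5  {3,4,5,6,7,8}:30
  |U|=7: {0,2,3,5,6,7,8}:5  {1,2,3,5,6,7,8}:11  {1,3,4,5,6,7,8}:42  {2,3,4,5,6,7,8}:35
  start at 0(b): 88
  start at 1(z): 40
  start at 4(y): 16
sum over floor = 144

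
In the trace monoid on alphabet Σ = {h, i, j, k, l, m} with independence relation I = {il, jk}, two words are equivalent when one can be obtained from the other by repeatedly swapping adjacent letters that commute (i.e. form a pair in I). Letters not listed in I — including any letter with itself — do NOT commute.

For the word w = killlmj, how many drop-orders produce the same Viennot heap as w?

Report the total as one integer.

drop 0:k onto floor
drop 1:i onto {0:k}
drop 2:l onto {0:k}
drop 3:l onto {2:l}
drop 4:l onto {3:l}
drop 5:m onto {1:i, 4:l}
drop 6:j onto {5:m}
ground layer = {0:k}
drop-orders for the pieces not yet dropped (sum over which currently-grounded one goes next):
  1 to go: {6} 1
  2 to go: {5,6} 1
  3 to go: {1,5,6} 1  {4,5,6} 1
  4 to go: {1,4,5,6} 2  {3,4,5,6} 1
  5 to go: {1,3,4,5,6} 3  {2,3,4,5,6} 1
  if 0:k drops first: 4 orders

4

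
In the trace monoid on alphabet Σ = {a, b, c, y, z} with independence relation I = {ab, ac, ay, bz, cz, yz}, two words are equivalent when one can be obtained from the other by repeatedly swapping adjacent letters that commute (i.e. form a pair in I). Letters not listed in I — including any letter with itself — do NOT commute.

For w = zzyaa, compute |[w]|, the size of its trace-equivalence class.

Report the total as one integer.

5

piece 0:z — minimal
piece 1:z rests on {0:z}
piece 2:y — minimal
piece 3:a rests on {1:z}
piece 4:a rests on {3:a}
minimal pieces: {0:z, 2:y}
ways to finish when only these pieces remain (= sum over removing one remaining piece with nothing left below it):
  1 left: {2}→1  {4}→1
  2 left: {2,4}→2  {3,4}→1
  3 left: {1,3,4}→1  {2,3,4}→3
  placing 0:z first → 4 extensions
  placing 2:y first → 1 extensions
total linear extensions = 5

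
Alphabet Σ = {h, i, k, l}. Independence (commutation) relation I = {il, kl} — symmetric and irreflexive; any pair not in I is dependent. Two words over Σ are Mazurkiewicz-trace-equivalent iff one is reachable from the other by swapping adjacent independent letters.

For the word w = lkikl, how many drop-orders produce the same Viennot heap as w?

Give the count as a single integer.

0(l) covers ∅
1(k) covers ∅
2(i) covers 1:k
3(k) covers 2:i
4(l) covers 0:l
floor of heap: 0:l, 1:k
completions by unplaced set U, small U first (add the entries for U minus each lowest piece of U):
  |U|=1: {3}:1  {4}:1
  |U|=2: {0,4}:1  {2,3}:1  {3,4}:2
  |U|=3: {0,3,4}:3  {1,2,3}:1  {2,3,4}:3
  start at 0(l): 4
  start at 1(k): 6
sum over floor = 10

10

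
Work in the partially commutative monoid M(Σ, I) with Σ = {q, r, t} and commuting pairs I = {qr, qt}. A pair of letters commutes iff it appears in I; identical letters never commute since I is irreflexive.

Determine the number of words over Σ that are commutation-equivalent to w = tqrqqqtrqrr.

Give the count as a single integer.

462

drop 0:t onto floor
drop 1:q onto floor
drop 2:r onto {0:t}
drop 3:q onto {1:q}
drop 4:q onto {3:q}
drop 5:q onto {4:q}
drop 6:t onto {2:r}
drop 7:r onto {6:t}
drop 8:q onto {5:q}
drop 9:r onto {7:r}
drop 10:r onto {9:r}
ground layer = {0:t, 1:q}
drop-orders for the pieces not yet dropped (sum over which currently-grounded one goes next):
  1 to go: {8} 1  {10} 1
  2 to go: {5,8} 1  {8,10} 2  {9,10} 1
  3 to go: {4,5,8} 1  {5,8,10} 3  {7,9,10} 1  {8,9,10} 3
  4 to go: {3,4,5,8} 1  {4,5,8,10} 4  {5,8,9,10} 6  {6,7,9,10} 1  {7,8,9,10} 4
  5 to go: {1,3,4,5,8} 1  {2,6,7,9,10} 1  {3,4,5,8,10} 5  {4,5,8,9,10} 10  {5,7,8,9,10} 10  {6,7,8,9,10} 5
  6 to go: {0,2,6,7,9,10} 1  {1,3,4,5,8,10} 6  {2,6,7,8,9,10} 6  {3,4,5,8,9,10} 15  {4,5,7,8,9,10} 20  {5,6,7,8,9,10} 15
  7 to go: {0,2,6,7,8,9,10} 7  {1,3,4,5,8,9,10} 21  {2,5,6,7,8,9,10} 21  {3,4,5,7,8,9,10} 35  {4,5,6,7,8,9,10} 35
  8 to go: {0,2,5,6,7,8,9,10} 28  {1,3,4,5,7,8,9,10} 56  {2,4,5,6,7,8,9,10} 56  {3,4,5,6,7,8,9,10} 70
  9 to go: {0,2,4,5,6,7,8,9,10} 84  {1,3,4,5,6,7,8,9,10} 126  {2,3,4,5,6,7,8,9,10} 126
  if 0:t drops first: 252 orders
  if 1:q drops first: 210 orders
heap linearizations: 462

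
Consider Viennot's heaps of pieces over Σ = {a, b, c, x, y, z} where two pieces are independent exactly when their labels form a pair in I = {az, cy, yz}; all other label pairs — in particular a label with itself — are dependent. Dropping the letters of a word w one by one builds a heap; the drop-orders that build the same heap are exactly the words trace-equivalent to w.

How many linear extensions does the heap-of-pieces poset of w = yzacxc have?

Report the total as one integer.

piece 0:y — minimal
piece 1:z — minimal
piece 2:a rests on {0:y}
piece 3:c rests on {1:z, 2:a}
piece 4:x rests on {3:c}
piece 5:c rests on {4:x}
minimal pieces: {0:y, 1:z}
ways to finish when only these pieces remain (= sum over removing one remaining piece with nothing left below it):
  1 left: {5}→1
  2 left: {4,5}→1
  3 left: {3,4,5}→1
  4 left: {1,3,4,5}→1  {2,3,4,5}→1
  placing 0:y first → 2 extensions
  placing 1:z first → 1 extensions
total linear extensions = 3

3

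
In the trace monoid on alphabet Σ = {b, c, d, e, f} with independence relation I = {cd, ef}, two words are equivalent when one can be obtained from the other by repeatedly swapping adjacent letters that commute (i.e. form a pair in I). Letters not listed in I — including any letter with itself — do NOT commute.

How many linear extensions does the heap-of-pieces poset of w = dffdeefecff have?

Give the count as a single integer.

0(d) covers ∅
1(f) covers 0:d
2(f) covers 1:f
3(d) covers 2:f
4(e) covers 3:d
5(e) covers 4:e
6(f) covers 3:d
7(e) covers 5:e
8(c) covers 6:f, 7:e
9(f) covers 8:c
10(f) covers 9:f
floor of heap: 0:d
completions by unplaced set U, small U first (add the entries for U minus each lowest piece of U):
  |U|=1: {10}:1
  |U|=2: {9,10}:1
  |U|=3: {8,9,10}:1
  |U|=4: {6,8,9,10}:1  {7,8,9,10}:1
  |U|=5: {5,7,8,9,10}:1  {6,7,8,9,10}:2
  |U|=6: {4,5,7,8,9,10}:1  {5,6,7,8,9,10}:3
  |U|=7: {4,5,6,7,8,9,10}:4
  |U|=8: {3,4,5,6,7,8,9,10}:4
  |U|=9: {2,3,4,5,6,7,8,9,10}:4
  start at 0(d): 4

4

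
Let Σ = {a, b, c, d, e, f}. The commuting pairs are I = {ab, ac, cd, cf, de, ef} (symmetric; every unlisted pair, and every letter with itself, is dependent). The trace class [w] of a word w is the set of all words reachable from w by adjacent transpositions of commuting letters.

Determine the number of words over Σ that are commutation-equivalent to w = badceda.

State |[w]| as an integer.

0(b) covers ∅
1(a) covers ∅
2(d) covers 0:b, 1:a
3(c) covers 0:b
4(e) covers 1:a, 3:c
5(d) covers 2:d
6(a) covers 4:e, 5:d
floor of heap: 0:b, 1:a
completions by unplaced set U, small U first (add the entries for U minus each lowest piece of U):
  |U|=1: {6}:1
  |U|=2: {4,6}:1  {5,6}:1
  |U|=3: {2,5,6}:1  {3,4,6}:1  {4,5,6}:2
  |U|=4: {2,4,5,6}:3  {3,4,5,6}:3
  |U|=5: {1,2,4,5,6}:3  {2,3,4,5,6}:6
  start at 0(b): 9
  start at 1(a): 6
sum over floor = 15

15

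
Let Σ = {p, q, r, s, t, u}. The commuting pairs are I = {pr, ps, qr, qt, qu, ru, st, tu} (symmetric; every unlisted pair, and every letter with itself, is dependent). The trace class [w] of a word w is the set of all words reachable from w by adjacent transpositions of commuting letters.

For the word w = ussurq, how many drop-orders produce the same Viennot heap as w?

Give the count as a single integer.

0(u) covers ∅
1(s) covers 0:u
2(s) covers 1:s
3(u) covers 2:s
4(r) covers 2:s
5(q) covers 2:s
floor of heap: 0:u
completions by unplaced set U, small U first (add the entries for U minus each lowest piece of U):
  |U|=1: {3}:1  {4}:1  {5}:1
  |U|=2: {3,4}:2  {3,5}:2  {4,5}:2
  |U|=3: {3,4,5}:6
  |U|=4: {2,3,4,5}:6
  start at 0(u): 6

6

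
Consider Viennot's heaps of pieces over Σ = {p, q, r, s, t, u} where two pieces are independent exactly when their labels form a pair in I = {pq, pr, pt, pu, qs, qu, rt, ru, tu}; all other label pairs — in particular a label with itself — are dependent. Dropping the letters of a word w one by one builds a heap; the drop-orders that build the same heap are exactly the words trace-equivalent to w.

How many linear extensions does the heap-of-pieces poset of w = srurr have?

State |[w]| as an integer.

4

#0=s has no predecessor
#1=r depends on [0:s]
#2=u depends on [0:s]
#3=r depends on [1:r]
#4=r depends on [3:r]
sources: [0:s]
N(rest) = Σ N(rest − s) over sources s of rest; N(one piece) = 1:
  size 1 → [2]=1  [4]=1
  size 2 → [2,4]=2  [3,4]=1
  size 3 → [1,3,4]=1  [2,3,4]=3
  first=0(s) contributes 4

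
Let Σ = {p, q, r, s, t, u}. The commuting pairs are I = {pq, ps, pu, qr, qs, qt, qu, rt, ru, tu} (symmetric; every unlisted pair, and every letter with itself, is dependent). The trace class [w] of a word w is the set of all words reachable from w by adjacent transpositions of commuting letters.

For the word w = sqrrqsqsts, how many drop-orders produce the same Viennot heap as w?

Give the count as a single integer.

120

#0=s has no predecessor
#1=q has no predecessor
#2=r depends on [0:s]
#3=r depends on [2:r]
#4=q depends on [1:q]
#5=s depends on [3:r]
#6=q depends on [4:q]
#7=s depends on [5:s]
#8=t depends on [7:s]
#9=s depends on [8:t]
sources: [0:s, 1:q]
N(rest) = Σ N(rest − s) over sources s of rest; N(one piece) = 1:
  size 1 → [6]=1  [9]=1
  size 2 → [4,6]=1  [6,9]=2  [8,9]=1
  size 3 → [1,4,6]=1  [4,6,9]=3  [6,8,9]=3  [7,8,9]=1
  size 4 → [1,4,6,9]=4  [4,6,8,9]=6  [5,7,8,9]=1  [6,7,8,9]=4
  size 5 → [1,4,6,8,9]=10  [3,5,7,8,9]=1  [4,6,7,8,9]=10  [5,6,7,8,9]=5
  size 6 → [1,4,6,7,8,9]=20  [2,3,5,7,8,9]=1  [3,5,6,7,8,9]=6  [4,5,6,7,8,9]=15
  size 7 → [0,2,3,5,7,8,9]=1  [1,4,5,6,7,8,9]=35  [2,3,5,6,7,8,9]=7  [3,4,5,6,7,8,9]=21
  size 8 → [0,2,3,5,6,7,8,9]=8  [1,3,4,5,6,7,8,9]=56  [2,3,4,5,6,7,8,9]=28
  first=0(s) contributes 84
  first=1(q) contributes 36
|[w]| = 120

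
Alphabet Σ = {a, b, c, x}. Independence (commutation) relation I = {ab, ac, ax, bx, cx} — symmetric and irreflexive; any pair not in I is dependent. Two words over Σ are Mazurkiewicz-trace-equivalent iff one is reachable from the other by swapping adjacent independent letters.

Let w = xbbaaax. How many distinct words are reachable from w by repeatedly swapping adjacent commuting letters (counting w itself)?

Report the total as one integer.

piece 0:x — minimal
piece 1:b — minimal
piece 2:b rests on {1:b}
piece 3:a — minimal
piece 4:a rests on {3:a}
piece 5:a rests on {4:a}
piece 6:x rests on {0:x}
minimal pieces: {0:x, 1:b, 3:a}
ways to finish when only these pieces remain (= sum over removing one remaining piece with nothing left below it):
  1 left: {2}→1  {5}→1  {6}→1
  2 left: {0,6}→1  {1,2}→1  {2,5}→2  {2,6}→2  {4,5}→1  {5,6}→2
  3 left: {0,2,6}→3  {0,5,6}→3  {1,2,5}→3  {1,2,6}→3  {2,4,5}→3  {2,5,6}→6  {3,4,5}→1  {4,5,6}→3
  4 left: {0,1,2,6}→6  {0,2,5,6}→12  {0,4,5,6}→6  {1,2,4,5}→6  {1,2,5,6}→12  {2,3,4,5}→4  {2,4,5,6}→12  {3,4,5,6}→4
  5 left: {0,1,2,5,6}→30  {0,2,4,5,6}→30  {0,3,4,5,6}→10  {1,2,3,4,5}→10  {1,2,4,5,6}→30  {2,3,4,5,6}→20
  placing 0:x first → 60 extensions
  placing 1:b first → 60 extensions
  placing 3:a first → 90 extensions
total linear extensions = 210

210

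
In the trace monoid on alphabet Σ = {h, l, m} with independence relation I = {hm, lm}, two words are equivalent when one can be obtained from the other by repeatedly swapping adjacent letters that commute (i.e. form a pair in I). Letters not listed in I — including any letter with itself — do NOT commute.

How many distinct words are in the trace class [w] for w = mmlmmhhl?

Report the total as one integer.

piece 0:m — minimal
piece 1:m rests on {0:m}
piece 2:l — minimal
piece 3:m rests on {1:m}
piece 4:m rests on {3:m}
piece 5:h rests on {2:l}
piece 6:h rests on {5:h}
piece 7:l rests on {6:h}
minimal pieces: {0:m, 2:l}
ways to finish when only these pieces remain (= sum over removing one remaining piece with nothing left below it):
  1 left: {4}→1  {7}→1
  2 left: {3,4}→1  {4,7}→2  {6,7}→1
  3 left: {1,3,4}→1  {3,4,7}→3  {4,6,7}→3  {5,6,7}→1
  4 left: {0,1,3,4}→1  {1,3,4,7}→4  {2,5,6,7}→1  {3,4,6,7}→6  {4,5,6,7}→4
  5 left: {0,1,3,4,7}→5  {1,3,4,6,7}→10  {2,4,5,6,7}→5  {3,4,5,6,7}→10
  6 left: {0,1,3,4,6,7}→15  {1,3,4,5,6,7}→20  {2,3,4,5,6,7}→15
  placing 0:m first → 35 extensions
  placing 2:l first → 35 extensions
total linear extensions = 70

70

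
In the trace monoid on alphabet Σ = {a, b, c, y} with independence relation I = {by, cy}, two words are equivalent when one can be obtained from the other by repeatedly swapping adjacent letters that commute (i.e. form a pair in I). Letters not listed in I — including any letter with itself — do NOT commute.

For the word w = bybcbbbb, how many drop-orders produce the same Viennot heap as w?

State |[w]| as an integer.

drop 0:b onto floor
drop 1:y onto floor
drop 2:b onto {0:b}
drop 3:c onto {2:b}
drop 4:b onto {3:c}
drop 5:b onto {4:b}
drop 6:b onto {5:b}
drop 7:b onto {6:b}
ground layer = {0:b, 1:y}
drop-orders for the pieces not yet dropped (sum over which currently-grounded one goes next):
  1 to go: {1} 1  {7} 1
  2 to go: {1,7} 2  {6,7} 1
  3 to go: {1,6,7} 3  {5,6,7} 1
  4 to go: {1,5,6,7} 4  {4,5,6,7} 1
  5 to go: {1,4,5,6,7} 5  {3,4,5,6,7} 1
  6 to go: {1,3,4,5,6,7} 6  {2,3,4,5,6,7} 1
  if 0:b drops first: 7 orders
  if 1:y drops first: 1 orders
heap linearizations: 8

8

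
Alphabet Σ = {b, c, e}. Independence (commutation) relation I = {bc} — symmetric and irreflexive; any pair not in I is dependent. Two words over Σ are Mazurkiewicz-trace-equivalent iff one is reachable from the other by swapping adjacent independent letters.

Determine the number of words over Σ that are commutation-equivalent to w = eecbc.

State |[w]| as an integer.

3

drop 0:e onto floor
drop 1:e onto {0:e}
drop 2:c onto {1:e}
drop 3:b onto {1:e}
drop 4:c onto {2:c}
ground layer = {0:e}
drop-orders for the pieces not yet dropped (sum over which currently-grounded one goes next):
  1 to go: {3} 1  {4} 1
  2 to go: {2,4} 1  {3,4} 2
  3 to go: {2,3,4} 3
  if 0:e drops first: 3 orders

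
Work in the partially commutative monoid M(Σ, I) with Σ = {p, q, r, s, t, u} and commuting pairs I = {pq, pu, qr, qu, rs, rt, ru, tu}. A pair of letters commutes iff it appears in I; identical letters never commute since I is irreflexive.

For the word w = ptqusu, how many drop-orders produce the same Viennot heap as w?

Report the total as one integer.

drop 0:p onto floor
drop 1:t onto {0:p}
drop 2:q onto {1:t}
drop 3:u onto floor
drop 4:s onto {2:q, 3:u}
drop 5:u onto {4:s}
ground layer = {0:p, 3:u}
drop-orders for the pieces not yet dropped (sum over which currently-grounded one goes next):
  1 to go: {5} 1
  2 to go: {4,5} 1
  3 to go: {2,4,5} 1  {3,4,5} 1
  4 to go: {1,2,4,5} 1  {2,3,4,5} 2
  if 0:p drops first: 3 orders
  if 3:u drops first: 1 orders
heap linearizations: 4

4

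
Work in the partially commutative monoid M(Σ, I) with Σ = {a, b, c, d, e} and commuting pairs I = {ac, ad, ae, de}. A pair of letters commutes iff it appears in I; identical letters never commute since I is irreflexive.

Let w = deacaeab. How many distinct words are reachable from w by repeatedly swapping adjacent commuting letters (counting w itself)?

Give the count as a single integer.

drop 0:d onto floor
drop 1:e onto floor
drop 2:a onto floor
drop 3:c onto {0:d, 1:e}
drop 4:a onto {2:a}
drop 5:e onto {3:c}
drop 6:a onto {4:a}
drop 7:b onto {5:e, 6:a}
ground layer = {0:d, 1:e, 2:a}
drop-orders for the pieces not yet dropped (sum over which currently-grounded one goes next):
  1 to go: {7} 1
  2 to go: {5,7} 1  {6,7} 1
  3 to go: {3,5,7} 1  {4,6,7} 1  {5,6,7} 2
  4 to go: {0,3,5,7} 1  {1,3,5,7} 1  {2,4,6,7} 1  {3,5,6,7} 3  {4,5,6,7} 3
  5 to go: {0,1,3,5,7} 2  {0,3,5,6,7} 4  {1,3,5,6,7} 4  {2,4,5,6,7} 4  {3,4,5,6,7} 6
  6 to go: {0,1,3,5,6,7} 10  {0,3,4,5,6,7} 10  {1,3,4,5,6,7} 10  {2,3,4,5,6,7} 10
  if 0:d drops first: 20 orders
  if 1:e drops first: 20 orders
  if 2:a drops first: 30 orders
heap linearizations: 70

70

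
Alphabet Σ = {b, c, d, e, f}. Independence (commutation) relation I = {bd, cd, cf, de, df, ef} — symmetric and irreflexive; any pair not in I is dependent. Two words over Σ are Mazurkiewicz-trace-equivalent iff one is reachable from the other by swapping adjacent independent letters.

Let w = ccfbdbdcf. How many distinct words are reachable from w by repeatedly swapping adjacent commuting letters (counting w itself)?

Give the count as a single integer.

drop 0:c onto floor
drop 1:c onto {0:c}
drop 2:f onto floor
drop 3:b onto {1:c, 2:f}
drop 4:d onto floor
drop 5:b onto {3:b}
drop 6:d onto {4:d}
drop 7:c onto {5:b}
drop 8:f onto {5:b}
ground layer = {0:c, 2:f, 4:d}
drop-orders for the pieces not yet dropped (sum over which currently-grounded one goes next):
  1 to go: {6} 1  {7} 1  {8} 1
  2 to go: {4,6} 1  {6,7} 2  {6,8} 2  {7,8} 2
  3 to go: {4,6,7} 3  {4,6,8} 3  {5,7,8} 2  {6,7,8} 6
  4 to go: {3,5,7,8} 2  {4,6,7,8} 12  {5,6,7,8} 8
  5 to go: {1,3,5,7,8} 2  {2,3,5,7,8} 2  {3,5,6,7,8} 10  {4,5,6,7,8} 20
  6 to go: {0,1,3,5,7,8} 2  {1,2,3,5,7,8} 4  {1,3,5,6,7,8} 12  {2,3,5,6,7,8} 12  {3,4,5,6,7,8} 30
  7 to go: {0,1,2,3,5,7,8} 6  {0,1,3,5,6,7,8} 14  {1,2,3,5,6,7,8} 28  {1,3,4,5,6,7,8} 42  {2,3,4,5,6,7,8} 42
  if 0:c drops first: 112 orders
  if 2:f drops first: 56 orders
  if 4:d drops first: 48 orders
heap linearizations: 216

216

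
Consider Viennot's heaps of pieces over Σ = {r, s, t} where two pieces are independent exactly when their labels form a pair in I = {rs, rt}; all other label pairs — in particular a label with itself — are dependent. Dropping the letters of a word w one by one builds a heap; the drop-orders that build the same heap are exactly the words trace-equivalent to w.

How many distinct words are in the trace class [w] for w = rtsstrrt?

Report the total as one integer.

56

drop 0:r onto floor
drop 1:t onto floor
drop 2:s onto {1:t}
drop 3:s onto {2:s}
drop 4:t onto {3:s}
drop 5:r onto {0:r}
drop 6:r onto {5:r}
drop 7:t onto {4:t}
ground layer = {0:r, 1:t}
drop-orders for the pieces not yet dropped (sum over which currently-grounded one goes next):
  1 to go: {6} 1  {7} 1
  2 to go: {4,7} 1  {5,6} 1  {6,7} 2
  3 to go: {0,5,6} 1  {3,4,7} 1  {4,6,7} 3  {5,6,7} 3
  4 to go: {0,5,6,7} 4  {2,3,4,7} 1  {3,4,6,7} 4  {4,5,6,7} 6
  5 to go: {0,4,5,6,7} 10  {1,2,3,4,7} 1  {2,3,4,6,7} 5  {3,4,5,6,7} 10
  6 to go: {0,3,4,5,6,7} 20  {1,2,3,4,6,7} 6  {2,3,4,5,6,7} 15
  if 0:r drops first: 21 orders
  if 1:t drops first: 35 orders
heap linearizations: 56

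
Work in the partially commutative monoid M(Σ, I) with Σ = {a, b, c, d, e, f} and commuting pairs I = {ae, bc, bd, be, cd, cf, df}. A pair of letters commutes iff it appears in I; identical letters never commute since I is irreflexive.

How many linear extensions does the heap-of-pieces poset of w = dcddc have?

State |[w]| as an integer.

10

#0=d has no predecessor
#1=c has no predecessor
#2=d depends on [0:d]
#3=d depends on [2:d]
#4=c depends on [1:c]
sources: [0:d, 1:c]
N(rest) = Σ N(rest − s) over sources s of rest; N(one piece) = 1:
  size 1 → [3]=1  [4]=1
  size 2 → [1,4]=1  [2,3]=1  [3,4]=2
  size 3 → [0,2,3]=1  [1,3,4]=3  [2,3,4]=3
  first=0(d) contributes 6
  first=1(c) contributes 4
|[w]| = 10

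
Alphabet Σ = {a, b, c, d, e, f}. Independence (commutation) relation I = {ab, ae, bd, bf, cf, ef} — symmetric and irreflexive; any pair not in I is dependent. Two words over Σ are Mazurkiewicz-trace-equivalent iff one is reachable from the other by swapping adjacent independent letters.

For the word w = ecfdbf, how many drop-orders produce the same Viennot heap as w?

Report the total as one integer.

10

#0=e has no predecessor
#1=c depends on [0:e]
#2=f has no predecessor
#3=d depends on [1:c, 2:f]
#4=b depends on [1:c]
#5=f depends on [3:d]
sources: [0:e, 2:f]
N(rest) = Σ N(rest − s) over sources s of rest; N(one piece) = 1:
  size 1 → [4]=1  [5]=1
  size 2 → [3,5]=1  [4,5]=2
  size 3 → [2,3,5]=1  [3,4,5]=3
  size 4 → [1,3,4,5]=3  [2,3,4,5]=4
  first=0(e) contributes 7
  first=2(f) contributes 3
|[w]| = 10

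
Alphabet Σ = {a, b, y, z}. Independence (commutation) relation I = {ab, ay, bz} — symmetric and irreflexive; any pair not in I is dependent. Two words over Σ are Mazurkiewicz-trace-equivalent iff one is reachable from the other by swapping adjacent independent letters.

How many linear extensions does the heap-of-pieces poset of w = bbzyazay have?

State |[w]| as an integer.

18

#0=b has no predecessor
#1=b depends on [0:b]
#2=z has no predecessor
#3=y depends on [1:b, 2:z]
#4=a depends on [2:z]
#5=z depends on [3:y, 4:a]
#6=a depends on [5:z]
#7=y depends on [5:z]
sources: [0:b, 2:z]
N(rest) = Σ N(rest − s) over sources s of rest; N(one piece) = 1:
  size 1 → [6]=1  [7]=1
  size 2 → [6,7]=2
  size 3 → [5,6,7]=2
  size 4 → [3,5,6,7]=2  [4,5,6,7]=2
  size 5 → [1,3,5,6,7]=2  [3,4,5,6,7]=4
  size 6 → [0,1,3,5,6,7]=2  [1,3,4,5,6,7]=6  [2,3,4,5,6,7]=4
  first=0(b) contributes 10
  first=2(z) contributes 8
|[w]| = 18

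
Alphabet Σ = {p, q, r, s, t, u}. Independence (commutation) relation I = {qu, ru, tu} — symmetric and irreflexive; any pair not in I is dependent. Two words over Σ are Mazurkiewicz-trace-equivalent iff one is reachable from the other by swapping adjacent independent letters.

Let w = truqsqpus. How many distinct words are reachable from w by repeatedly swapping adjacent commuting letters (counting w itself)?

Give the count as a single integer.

4

#0=t has no predecessor
#1=r depends on [0:t]
#2=u has no predecessor
#3=q depends on [1:r]
#4=s depends on [2:u, 3:q]
#5=q depends on [4:s]
#6=p depends on [5:q]
#7=u depends on [6:p]
#8=s depends on [7:u]
sources: [0:t, 2:u]
N(rest) = Σ N(rest − s) over sources s of rest; N(one piece) = 1:
  size 1 → [8]=1
  size 2 → [7,8]=1
  size 3 → [6,7,8]=1
  size 4 → [5,6,7,8]=1
  size 5 → [4,5,6,7,8]=1
  size 6 → [2,4,5,6,7,8]=1  [3,4,5,6,7,8]=1
  size 7 → [1,3,4,5,6,7,8]=1  [2,3,4,5,6,7,8]=2
  first=0(t) contributes 3
  first=2(u) contributes 1
|[w]| = 4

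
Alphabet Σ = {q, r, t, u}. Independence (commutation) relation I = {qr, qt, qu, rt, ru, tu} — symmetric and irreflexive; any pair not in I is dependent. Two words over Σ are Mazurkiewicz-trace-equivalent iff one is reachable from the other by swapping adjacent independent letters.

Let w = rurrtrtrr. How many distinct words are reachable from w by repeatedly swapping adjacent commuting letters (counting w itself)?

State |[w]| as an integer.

0(r) covers ∅
1(u) covers ∅
2(r) covers 0:r
3(r) covers 2:r
4(t) covers ∅
5(r) covers 3:r
6(t) covers 4:t
7(r) covers 5:r
8(r) covers 7:r
floor of heap: 0:r, 1:u, 4:t
completions by unplaced set U, small U first (add the entries for U minus each lowest piece of U):
  |U|=1: {1}:1  {6}:1  {8}:1
  |U|=2: {1,6}:2  {1,8}:2  {4,6}:1  {6,8}:2  {7,8}:1
  |U|=3: {1,4,6}:3  {1,6,8}:6  {1,7,8}:3  {4,6,8}:3  {5,7,8}:1  {6,7,8}:3
  |U|=4: {1,4,6,8}:12  {1,5,7,8}:4  {1,6,7,8}:12  {3,5,7,8}:1  {4,6,7,8}:6  {5,6,7,8}:4
  |U|=5: {1,3,5,7,8}:5  {1,4,6,7,8}:30  {1,5,6,7,8}:20  {2,3,5,7,8}:1  {3,5,6,7,8}:5  {4,5,6,7,8}:10
  |U|=6: {0,2,3,5,7,8}:1  {1,2,3,5,7,8}:6  {1,3,5,6,7,8}:30  {1,4,5,6,7,8}:60  {2,3,5,6,7,8}:6  {3,4,5,6,7,8}:15
  |U|=7: {0,1,2,3,5,7,8}:7  {0,2,3,5,6,7,8}:7  {1,2,3,5,6,7,8}:42  {1,3,4,5,6,7,8}:105  {2,3,4,5,6,7,8}:21
  start at 0(r): 168
  start at 1(u): 28
  start at 4(t): 56
sum over floor = 252

252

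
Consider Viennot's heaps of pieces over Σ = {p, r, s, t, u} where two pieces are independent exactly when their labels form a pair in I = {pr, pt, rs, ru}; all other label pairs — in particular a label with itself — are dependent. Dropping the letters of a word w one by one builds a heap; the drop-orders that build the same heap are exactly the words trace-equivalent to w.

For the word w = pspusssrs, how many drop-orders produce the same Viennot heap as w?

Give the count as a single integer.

0(p) covers ∅
1(s) covers 0:p
2(p) covers 1:s
3(u) covers 2:p
4(s) covers 3:u
5(s) covers 4:s
6(s) covers 5:s
7(r) covers ∅
8(s) covers 6:s
floor of heap: 0:p, 7:r
completions by unplaced set U, small U first (add the entries for U minus each lowest piece of U):
  |U|=1: {7}:1  {8}:1
  |U|=2: {6,8}:1  {7,8}:2
  |U|=3: {5,6,8}:1  {6,7,8}:3
  |U|=4: {4,5,6,8}:1  {5,6,7,8}:4
  |U|=5: {3,4,5,6,8}:1  {4,5,6,7,8}:5
  |U|=6: {2,3,4,5,6,8}:1  {3,4,5,6,7,8}:6
  |U|=7: {1,2,3,4,5,6,8}:1  {2,3,4,5,6,7,8}:7
  start at 0(p): 8
  start at 7(r): 1
sum over floor = 9

9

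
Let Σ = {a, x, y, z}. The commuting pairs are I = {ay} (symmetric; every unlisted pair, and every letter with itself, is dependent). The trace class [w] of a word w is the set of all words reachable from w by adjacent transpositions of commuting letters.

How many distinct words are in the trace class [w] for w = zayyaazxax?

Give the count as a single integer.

10

0(z) covers ∅
1(a) covers 0:z
2(y) covers 0:z
3(y) covers 2:y
4(a) covers 1:a
5(a) covers 4:a
6(z) covers 3:y, 5:a
7(x) covers 6:z
8(a) covers 7:x
9(x) covers 8:a
floor of heap: 0:z
completions by unplaced set U, small U first (add the entries for U minus each lowest piece of U):
  |U|=1: {9}:1
  |U|=2: {8,9}:1
  |U|=3: {7,8,9}:1
  |U|=4: {6,7,8,9}:1
  |U|=5: {3,6,7,8,9}:1  {5,6,7,8,9}:1
  |U|=6: {2,3,6,7,8,9}:1  {3,5,6,7,8,9}:2  {4,5,6,7,8,9}:1
  |U|=7: {1,4,5,6,7,8,9}:1  {2,3,5,6,7,8,9}:3  {3,4,5,6,7,8,9}:3
  |U|=8: {1,3,4,5,6,7,8,9}:4  {2,3,4,5,6,7,8,9}:6
  start at 0(z): 10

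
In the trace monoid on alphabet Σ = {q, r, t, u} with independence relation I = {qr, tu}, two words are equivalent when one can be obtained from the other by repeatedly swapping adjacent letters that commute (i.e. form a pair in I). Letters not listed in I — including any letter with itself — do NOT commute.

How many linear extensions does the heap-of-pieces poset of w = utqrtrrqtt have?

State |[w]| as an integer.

12

#0=u has no predecessor
#1=t has no predecessor
#2=q depends on [0:u, 1:t]
#3=r depends on [0:u, 1:t]
#4=t depends on [2:q, 3:r]
#5=r depends on [4:t]
#6=r depends on [5:r]
#7=q depends on [4:t]
#8=t depends on [6:r, 7:q]
#9=t depends on [8:t]
sources: [0:u, 1:t]
N(rest) = Σ N(rest − s) over sources s of rest; N(one piece) = 1:
  size 1 → [9]=1
  size 2 → [8,9]=1
  size 3 → [6,8,9]=1  [7,8,9]=1
  size 4 → [5,6,8,9]=1  [6,7,8,9]=2
  size 5 → [5,6,7,8,9]=3
  size 6 → [4,5,6,7,8,9]=3
  size 7 → [2,4,5,6,7,8,9]=3  [3,4,5,6,7,8,9]=3
  size 8 → [2,3,4,5,6,7,8,9]=6
  first=0(u) contributes 6
  first=1(t) contributes 6
|[w]| = 12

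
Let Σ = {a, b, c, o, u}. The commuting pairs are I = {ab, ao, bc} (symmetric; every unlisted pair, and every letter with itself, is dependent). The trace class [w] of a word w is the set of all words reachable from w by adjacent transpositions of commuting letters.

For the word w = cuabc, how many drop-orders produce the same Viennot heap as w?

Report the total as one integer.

3

0(c) covers ∅
1(u) covers 0:c
2(a) covers 1:u
3(b) covers 1:u
4(c) covers 2:a
floor of heap: 0:c
completions by unplaced set U, small U first (add the entries for U minus each lowest piece of U):
  |U|=1: {3}:1  {4}:1
  |U|=2: {2,4}:1  {3,4}:2
  |U|=3: {2,3,4}:3
  start at 0(c): 3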